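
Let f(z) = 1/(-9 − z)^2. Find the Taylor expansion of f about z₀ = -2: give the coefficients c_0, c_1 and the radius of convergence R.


Let w = z − z₀, so z = z₀ + w.
Then -9 − z = -9 − (z₀ + w) = (-9 − z₀) − w = -7 − w.
f(z) = 1/(-7 − w)^2 = (1/(-7)^2) · (1 − w/(-7))^{−2}.
By the binomial series (1−u)^{−2} = Σ_{n≥0} C(n+1, 1) u^n for |u|<1, with u = w/(-7):
  c_n = C(n+1, 1) / (-7)^(n+2).
  c_0 = 1/(-7)^2 = 1/49.
  c_1 = 2/(-7)^3 = -2/343.
The series is valid for |w/d| < 1, i.e. |z − z₀| < |d|.
Radius of convergence: R = |-9 − z₀| = |-7| = 7 (distance from z₀ to the singularity z = -9).

c_0 = 1/49, c_1 = -2/343; R = 7.


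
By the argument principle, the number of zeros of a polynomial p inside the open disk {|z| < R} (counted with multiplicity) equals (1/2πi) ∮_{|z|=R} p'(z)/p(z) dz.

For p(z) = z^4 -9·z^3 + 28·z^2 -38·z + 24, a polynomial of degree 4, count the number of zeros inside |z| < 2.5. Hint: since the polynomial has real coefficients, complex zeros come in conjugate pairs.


The zeros of p are: 3, 4, (1 + 1i), (1 - 1i).
Their magnitudes are: 3, 4, 1.414, 1.414.
Zeros with |z| < R = 2.5: (1 + 1i), (1 - 1i).
Count = 2.
By the argument principle, (1/2πi) ∮_{|z|=R} p'(z)/p(z) dz equals exactly this count.

Number of zeros inside |z| < 2.5: 2.


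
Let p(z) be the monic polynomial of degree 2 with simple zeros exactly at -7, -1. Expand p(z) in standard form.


The polynomial is p(z) = ∏_{α ∈ S} (z − α), where S = {-7, -1}.
Expanding the product yields: p(z) = z^2 + 8·z + 7.
The resulting polynomial has degree 2 and real coefficients as required.

p(z) = z^2 + 8·z + 7.


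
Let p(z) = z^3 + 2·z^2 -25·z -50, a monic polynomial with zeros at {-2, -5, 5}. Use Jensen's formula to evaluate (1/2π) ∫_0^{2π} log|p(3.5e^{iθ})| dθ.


Zeros: -5, -2, 5; r = 3.5.
Inside |z| < r: -2. Outside (|z| ≥ r): -5, 5.
p(0) = -50, so log|p(0)| = log(50) = 3.9120.
Apply Jensen: I(r) = log|p(0)| + Σ_k log(r/|z_k|), summed over zeros inside |z| < r.
  log(r/|z_k|) for z_k = -2: log(3.5/2) = 0.5596
  Outside zeros (-5, 5) contribute nothing to the Jensen sum.
Sum over inside zeros: 0.5596.
I(r) = log|p(0)| + (inside sum) = 3.9120 + 0.5596 = 4.4716.
Note: since some zeros are outside |z| ≤ r, the simplified n·log(r) form does NOT apply — only the inside zeros contribute.

I(r) ≈ 4.4716.


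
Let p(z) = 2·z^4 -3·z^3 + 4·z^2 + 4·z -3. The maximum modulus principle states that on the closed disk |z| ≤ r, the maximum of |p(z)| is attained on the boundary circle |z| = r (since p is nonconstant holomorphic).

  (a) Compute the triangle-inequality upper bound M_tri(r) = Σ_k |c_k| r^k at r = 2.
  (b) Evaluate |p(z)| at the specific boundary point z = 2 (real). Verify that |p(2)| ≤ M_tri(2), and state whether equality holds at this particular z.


Coefficients: c_0 = -3, c_1 = 4, c_2 = 4, c_3 = -3, c_4 = 2. Radius r = 2.
Part (a). Triangle bound: M_tri(r) = Σ_k |c_k| r^k
  = |-3|·2^0 + |4|·2^1 + |4|·2^2 + |-3|·2^3 + |2|·2^4
  = 3 + 8 + 16 + 24 + 32 = 83.
This bounds M(r) := max_{|z|=r} |p(z)| from above; equality holds iff all terms c_k z^k can be made to align in phase at a single z on |z|=r.
Part (b). At z = 2 (real, on the circle |z| = r):
  p(2) = (-3)·2^0 + (4)·2^1 + (4)·2^2 + (-3)·2^3 + (2)·2^4 = 29.
  |p(2)| = 29.
Check: |p(2)| = 29 ≤ 83 = M_tri(2). ✓ Equality does not hold at z = 2 (the coefficients have mixed signs, so the terms do not all align in phase there).

M_tri(2) = 83; |p(2)| = 29; equality at z=2: no.


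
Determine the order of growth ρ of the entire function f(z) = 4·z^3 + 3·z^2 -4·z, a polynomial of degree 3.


|f(z)| ≤ Σ|c_k|·r^k = O(r^3) as r → ∞. Polynomial growth is O(e^{r^ε}) for every ε > 0 (since r^3/e^{r^ε} → 0), so ρ ≤ ε for all ε > 0, i.e. ρ = 0. Every nonconstant polynomial has order 0.
Therefore ρ = 0.

Order ρ = 0.


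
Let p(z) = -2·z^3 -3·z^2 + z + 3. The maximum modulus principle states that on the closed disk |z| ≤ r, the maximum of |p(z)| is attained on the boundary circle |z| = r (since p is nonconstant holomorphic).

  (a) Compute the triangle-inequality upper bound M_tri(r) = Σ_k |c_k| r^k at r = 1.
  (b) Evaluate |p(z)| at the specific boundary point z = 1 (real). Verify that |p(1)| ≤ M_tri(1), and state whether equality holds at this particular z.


Coefficients: c_0 = 3, c_1 = 1, c_2 = -3, c_3 = -2. Radius r = 1.
Part (a). Triangle bound: M_tri(r) = Σ_k |c_k| r^k
  = |3|·1^0 + |1|·1^1 + |-3|·1^2 + |-2|·1^3
  = 3 + 1 + 3 + 2 = 9.
This bounds M(r) := max_{|z|=r} |p(z)| from above; equality holds iff all terms c_k z^k can be made to align in phase at a single z on |z|=r.
Part (b). At z = 1 (real, on the circle |z| = r):
  p(1) = (3)·1^0 + (1)·1^1 + (-3)·1^2 + (-2)·1^3 = -1.
  |p(1)| = 1.
Check: |p(1)| = 1 ≤ 9 = M_tri(1). ✓ Equality does not hold at z = 1 (the coefficients have mixed signs, so the terms do not all align in phase there).

M_tri(1) = 9; |p(1)| = 1; equality at z=1: no.


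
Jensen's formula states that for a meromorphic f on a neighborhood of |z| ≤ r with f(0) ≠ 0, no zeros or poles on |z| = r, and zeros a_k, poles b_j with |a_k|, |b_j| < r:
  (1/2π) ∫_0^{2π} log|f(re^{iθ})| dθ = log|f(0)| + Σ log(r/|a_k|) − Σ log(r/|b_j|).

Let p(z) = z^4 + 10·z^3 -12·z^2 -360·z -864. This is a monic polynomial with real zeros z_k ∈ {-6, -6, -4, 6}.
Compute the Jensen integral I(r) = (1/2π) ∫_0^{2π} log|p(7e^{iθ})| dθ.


Zeros: -6, -6, -4, 6; r = 7.
Inside |z| < r: -6, -6, -4, 6. Outside (|z| ≥ r): ∅.
p(0) = -864, so log|p(0)| = log(864) = 6.7616.
Apply Jensen: I(r) = log|p(0)| + Σ_k log(r/|z_k|), summed over zeros inside |z| < r.
  log(r/|z_k|) for z_k = -6: log(7/6) = 0.1542
  log(r/|z_k|) for z_k = -6: log(7/6) = 0.1542
  log(r/|z_k|) for z_k = -4: log(7/4) = 0.5596
  log(r/|z_k|) for z_k = 6: log(7/6) = 0.1542
Sum over inside zeros: 1.0221.
I(r) = log|p(0)| + (inside sum) = 6.7616 + 1.0221 = 7.7836.
Closed form (all zeros inside, monic): I(r) = n·log(r) = 4·log(7) = 7.7836. ✓

I(r) ≈ 7.7836.


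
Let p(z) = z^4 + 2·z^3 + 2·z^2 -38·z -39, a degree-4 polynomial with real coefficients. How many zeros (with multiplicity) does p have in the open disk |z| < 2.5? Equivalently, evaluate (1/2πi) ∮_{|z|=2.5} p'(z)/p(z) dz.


The zeros of p are: -1, (-2 + 3i), (-2 - 3i), 3.
Their magnitudes are: 1, 3.606, 3.606, 3.
Zeros with |z| < R = 2.5: -1.
Count = 1.
By the argument principle, (1/2πi) ∮_{|z|=R} p'(z)/p(z) dz equals exactly this count.

Number of zeros inside |z| < 2.5: 1.


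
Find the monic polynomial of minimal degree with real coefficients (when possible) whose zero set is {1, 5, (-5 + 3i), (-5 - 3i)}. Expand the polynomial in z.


The polynomial is p(z) = ∏_{α ∈ S} (z − α), where S = {1, 5, (-5 + 3i), (-5 - 3i)}.
Expanding the product yields: p(z) = z^4 + 4·z^3 -21·z^2 -154·z + 170.
Note conjugate pairs combine to real quadratics: (z − (-5+3i))(z − (-5−3i)) = z² + 10z + 34.
The resulting polynomial has degree 4 and real coefficients as required.

p(z) = z^4 + 4·z^3 -21·z^2 -154·z + 170.


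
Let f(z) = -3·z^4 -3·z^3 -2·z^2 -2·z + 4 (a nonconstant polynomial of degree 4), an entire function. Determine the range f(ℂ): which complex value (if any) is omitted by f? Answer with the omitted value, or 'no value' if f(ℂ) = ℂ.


Little Picard bounds the complement of f(ℂ) to at most one point.
For every w ∈ ℂ, the equation p(z) − w = 0 is a nonconstant polynomial in z and hence has at least one root by the fundamental theorem of algebra. So p is surjective onto ℂ, omitting no value.

Omitted value: no value.


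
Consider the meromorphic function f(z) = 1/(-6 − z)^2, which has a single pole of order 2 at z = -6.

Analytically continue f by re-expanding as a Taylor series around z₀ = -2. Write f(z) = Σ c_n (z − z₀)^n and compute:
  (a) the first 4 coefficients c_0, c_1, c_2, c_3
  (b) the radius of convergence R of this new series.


Let w = z − z₀, so z = z₀ + w.
Then -6 − z = -6 − (z₀ + w) = (-6 − z₀) − w = -4 − w.
f(z) = 1/(-4 − w)^2 = (1/(-4)^2) · (1 − w/(-4))^{−2}.
By the binomial series (1−u)^{−2} = Σ_{n≥0} C(n+1, 1) u^n for |u|<1, with u = w/(-4):
  c_n = C(n+1, 1) / (-4)^(n+2).
  c_0 = 1/(-4)^2 = 1/16.
  c_1 = 2/(-4)^3 = -1/32.
  c_2 = 3/(-4)^4 = 3/256.
  c_3 = 4/(-4)^5 = -1/256.
The series is valid for |w/d| < 1, i.e. |z − z₀| < |d|.
Radius of convergence: R = |-6 − z₀| = |-4| = 4 (distance from z₀ to the singularity z = -6).

c_0 = 1/16, c_1 = -1/32, c_2 = 3/256, c_3 = -1/256; R = 4.


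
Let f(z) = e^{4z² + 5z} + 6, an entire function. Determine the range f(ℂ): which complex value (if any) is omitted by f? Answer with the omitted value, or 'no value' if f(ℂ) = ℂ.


Little Picard bounds the complement of f(ℂ) to at most one point.
The exponent g(z) = 4z² + 5z is a nonconstant polynomial, hence surjective onto ℂ. So e^{g(z)} takes every value in {e^w : w ∈ ℂ} = ℂ ∖ {0}. Adding 6 shifts the range to ℂ ∖ {6}. f omits exactly 6.

Omitted value: 6.


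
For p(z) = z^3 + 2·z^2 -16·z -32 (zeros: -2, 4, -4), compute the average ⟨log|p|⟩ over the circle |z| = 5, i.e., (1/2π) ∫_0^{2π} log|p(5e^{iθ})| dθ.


Zeros: -4, -2, 4; r = 5.
Inside |z| < r: -4, -2, 4. Outside (|z| ≥ r): ∅.
p(0) = -32, so log|p(0)| = log(32) = 3.4657.
Apply Jensen: I(r) = log|p(0)| + Σ_k log(r/|z_k|), summed over zeros inside |z| < r.
  log(r/|z_k|) for z_k = -2: log(5/2) = 0.9163
  log(r/|z_k|) for z_k = 4: log(5/4) = 0.2231
  log(r/|z_k|) for z_k = -4: log(5/4) = 0.2231
Sum over inside zeros: 1.3626.
I(r) = log|p(0)| + (inside sum) = 3.4657 + 1.3626 = 4.8283.
Closed form (all zeros inside, monic): I(r) = n·log(r) = 3·log(5) = 4.8283. ✓

I(r) ≈ 4.8283.


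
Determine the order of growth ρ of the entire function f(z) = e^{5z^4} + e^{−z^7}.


Each summand is entire of order 4 and 7 respectively (as in the single-exponential case). The order of a sum is at most the max of the orders, so ρ ≤ 7. For the lower bound: on |z|=r choose arg z so that -1z^7 is real positive; then |e^{-1z^7}| = e^{1r^7} while |e^{5z^4}| ≤ e^{5r^4} = o(e^{1r^7}). So |f| ≥ e^{1r^7}(1 − o(1)) and ρ ≥ 7. Hence ρ = max(4, 7) = 7.
Therefore ρ = 7.

Order ρ = 7.


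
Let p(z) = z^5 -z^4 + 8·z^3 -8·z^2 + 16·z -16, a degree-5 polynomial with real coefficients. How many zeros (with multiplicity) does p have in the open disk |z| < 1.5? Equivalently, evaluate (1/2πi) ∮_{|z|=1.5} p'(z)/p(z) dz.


The zeros of p are: 1, (0 + 2i), (0 - 2i), (0 + 2i), (0 - 2i).
Their magnitudes are: 1, 2, 2, 2, 2.
Zeros with |z| < R = 1.5: 1.
Count = 1.
By the argument principle, (1/2πi) ∮_{|z|=R} p'(z)/p(z) dz equals exactly this count.

Number of zeros inside |z| < 1.5: 1.


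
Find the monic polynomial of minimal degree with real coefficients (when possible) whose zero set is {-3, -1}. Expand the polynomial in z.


The polynomial is p(z) = ∏_{α ∈ S} (z − α), where S = {-3, -1}.
Expanding the product yields: p(z) = z^2 + 4·z + 3.
The resulting polynomial has degree 2 and real coefficients as required.

p(z) = z^2 + 4·z + 3.


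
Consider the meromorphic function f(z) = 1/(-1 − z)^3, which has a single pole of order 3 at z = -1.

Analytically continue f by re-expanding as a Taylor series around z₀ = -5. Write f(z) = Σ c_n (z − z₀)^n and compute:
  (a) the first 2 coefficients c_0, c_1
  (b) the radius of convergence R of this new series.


Let w = z − z₀, so z = z₀ + w.
Then -1 − z = -1 − (z₀ + w) = (-1 − z₀) − w = 4 − w.
f(z) = 1/(4 − w)^3 = (1/(4)^3) · (1 − w/(4))^{−3}.
By the binomial series (1−u)^{−3} = Σ_{n≥0} C(n+2, 2) u^n for |u|<1, with u = w/(4):
  c_n = C(n+2, 2) / (4)^(n+3).
  c_0 = 1/(4)^3 = 1/64.
  c_1 = 3/(4)^4 = 3/256.
The series is valid for |w/d| < 1, i.e. |z − z₀| < |d|.
Radius of convergence: R = |-1 − z₀| = |4| = 4 (distance from z₀ to the singularity z = -1).

c_0 = 1/64, c_1 = 3/256; R = 4.


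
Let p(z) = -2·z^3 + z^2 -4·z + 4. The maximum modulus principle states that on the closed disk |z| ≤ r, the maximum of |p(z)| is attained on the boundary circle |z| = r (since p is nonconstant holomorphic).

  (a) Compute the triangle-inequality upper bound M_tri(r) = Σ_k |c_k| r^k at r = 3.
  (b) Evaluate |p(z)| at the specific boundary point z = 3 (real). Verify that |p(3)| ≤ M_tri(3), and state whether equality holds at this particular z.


Coefficients: c_0 = 4, c_1 = -4, c_2 = 1, c_3 = -2. Radius r = 3.
Part (a). Triangle bound: M_tri(r) = Σ_k |c_k| r^k
  = |4|·3^0 + |-4|·3^1 + |1|·3^2 + |-2|·3^3
  = 4 + 12 + 9 + 54 = 79.
This bounds M(r) := max_{|z|=r} |p(z)| from above; equality holds iff all terms c_k z^k can be made to align in phase at a single z on |z|=r.
Part (b). At z = 3 (real, on the circle |z| = r):
  p(3) = (4)·3^0 + (-4)·3^1 + (1)·3^2 + (-2)·3^3 = -53.
  |p(3)| = 53.
Check: |p(3)| = 53 ≤ 79 = M_tri(3). ✓ Equality does not hold at z = 3 (the coefficients have mixed signs, so the terms do not all align in phase there).

M_tri(3) = 79; |p(3)| = 53; equality at z=3: no.


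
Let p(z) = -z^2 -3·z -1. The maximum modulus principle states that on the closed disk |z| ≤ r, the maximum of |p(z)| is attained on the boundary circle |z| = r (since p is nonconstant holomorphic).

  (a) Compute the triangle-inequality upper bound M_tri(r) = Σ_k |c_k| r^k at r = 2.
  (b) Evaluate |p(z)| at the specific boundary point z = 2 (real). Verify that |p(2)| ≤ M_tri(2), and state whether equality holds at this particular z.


Coefficients: c_0 = -1, c_1 = -3, c_2 = -1. Radius r = 2.
Part (a). Triangle bound: M_tri(r) = Σ_k |c_k| r^k
  = |-1|·2^0 + |-3|·2^1 + |-1|·2^2
  = 1 + 6 + 4 = 11.
This bounds M(r) := max_{|z|=r} |p(z)| from above; equality holds iff all terms c_k z^k can be made to align in phase at a single z on |z|=r.
Part (b). At z = 2 (real, on the circle |z| = r):
  p(2) = (-1)·2^0 + (-3)·2^1 + (-1)·2^2 = -11.
  |p(2)| = 11.
Since all nonzero coefficients share the same sign, |p(2)| = 11 = M_tri(2); the triangle bound is attained at z = 2, so in fact M(r) = 11.

M_tri(2) = 11; |p(2)| = 11; equality at z=2: yes.


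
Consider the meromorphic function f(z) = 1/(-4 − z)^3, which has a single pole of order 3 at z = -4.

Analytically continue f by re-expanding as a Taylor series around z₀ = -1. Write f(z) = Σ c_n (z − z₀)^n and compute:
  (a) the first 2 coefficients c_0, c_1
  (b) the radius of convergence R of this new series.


Let w = z − z₀, so z = z₀ + w.
Then -4 − z = -4 − (z₀ + w) = (-4 − z₀) − w = -3 − w.
f(z) = 1/(-3 − w)^3 = (1/(-3)^3) · (1 − w/(-3))^{−3}.
By the binomial series (1−u)^{−3} = Σ_{n≥0} C(n+2, 2) u^n for |u|<1, with u = w/(-3):
  c_n = C(n+2, 2) / (-3)^(n+3).
  c_0 = 1/(-3)^3 = -1/27.
  c_1 = 3/(-3)^4 = 1/27.
The series is valid for |w/d| < 1, i.e. |z − z₀| < |d|.
Radius of convergence: R = |-4 − z₀| = |-3| = 3 (distance from z₀ to the singularity z = -4).

c_0 = -1/27, c_1 = 1/27; R = 3.


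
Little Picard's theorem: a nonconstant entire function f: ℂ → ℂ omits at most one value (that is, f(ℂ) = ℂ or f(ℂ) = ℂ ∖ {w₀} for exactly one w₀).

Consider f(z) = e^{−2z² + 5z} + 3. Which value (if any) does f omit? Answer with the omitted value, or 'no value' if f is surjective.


Little Picard bounds the complement of f(ℂ) to at most one point.
The exponent g(z) = −2z² + 5z is a nonconstant polynomial, hence surjective onto ℂ. So e^{g(z)} takes every value in {e^w : w ∈ ℂ} = ℂ ∖ {0}. Adding 3 shifts the range to ℂ ∖ {3}. f omits exactly 3.

Omitted value: 3.


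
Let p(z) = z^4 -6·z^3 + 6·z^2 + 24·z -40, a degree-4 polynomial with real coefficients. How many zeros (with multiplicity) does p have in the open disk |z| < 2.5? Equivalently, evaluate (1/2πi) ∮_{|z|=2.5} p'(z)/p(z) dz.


The zeros of p are: -2, 2, (3 + 1i), (3 - 1i).
Their magnitudes are: 2, 2, 3.162, 3.162.
Zeros with |z| < R = 2.5: -2, 2.
Count = 2.
By the argument principle, (1/2πi) ∮_{|z|=R} p'(z)/p(z) dz equals exactly this count.

Number of zeros inside |z| < 2.5: 2.


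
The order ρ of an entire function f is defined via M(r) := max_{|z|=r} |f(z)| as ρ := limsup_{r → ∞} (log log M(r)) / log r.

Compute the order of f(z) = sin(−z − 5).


sin(w) is a linear combination of e^{iw} and e^{−iw} (or e^w, e^{−w} in the hyperbolic case), so |sin(w)| ≤ e^{|w|}. With w = −z − 5, |w| ≤ 1|z| + 5 = 1r + 5 on |z| = r, giving M(r) ≤ e^{1r + 5}, so ρ ≤ 1. On a suitable ray (z = it for sin/cos; z = t for sinh/cosh, t real → ∞), |sin(−z − 5)| grows like e^{1|t|}/2, so ρ ≥ 1. Hence ρ = 1.
Therefore ρ = 1.

Order ρ = 1.


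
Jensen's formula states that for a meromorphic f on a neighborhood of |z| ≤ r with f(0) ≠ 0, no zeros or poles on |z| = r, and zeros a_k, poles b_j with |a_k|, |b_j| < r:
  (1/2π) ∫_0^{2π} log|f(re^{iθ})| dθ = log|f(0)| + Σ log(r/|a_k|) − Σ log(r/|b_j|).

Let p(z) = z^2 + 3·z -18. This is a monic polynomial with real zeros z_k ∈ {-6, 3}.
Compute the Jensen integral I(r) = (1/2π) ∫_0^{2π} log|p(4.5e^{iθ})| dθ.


Zeros: -6, 3; r = 4.5.
Inside |z| < r: 3. Outside (|z| ≥ r): -6.
p(0) = -18, so log|p(0)| = log(18) = 2.8904.
Apply Jensen: I(r) = log|p(0)| + Σ_k log(r/|z_k|), summed over zeros inside |z| < r.
  log(r/|z_k|) for z_k = 3: log(4.5/3) = 0.4055
  Outside zeros (-6) contribute nothing to the Jensen sum.
Sum over inside zeros: 0.4055.
I(r) = log|p(0)| + (inside sum) = 2.8904 + 0.4055 = 3.2958.
Note: since some zeros are outside |z| ≤ r, the simplified n·log(r) form does NOT apply — only the inside zeros contribute.

I(r) ≈ 3.2958.


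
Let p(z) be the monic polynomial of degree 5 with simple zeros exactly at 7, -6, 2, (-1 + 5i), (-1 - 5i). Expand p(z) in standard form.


The polynomial is p(z) = ∏_{α ∈ S} (z − α), where S = {7, -6, 2, (-1 + 5i), (-1 - 5i)}.
Expanding the product yields: p(z) = z^5 -z^4 -20·z^3 -74·z^2 -872·z + 2184.
Note conjugate pairs combine to real quadratics: (z − (-1+5i))(z − (-1−5i)) = z² + 2z + 26.
The resulting polynomial has degree 5 and real coefficients as required.

p(z) = z^5 -z^4 -20·z^3 -74·z^2 -872·z + 2184.


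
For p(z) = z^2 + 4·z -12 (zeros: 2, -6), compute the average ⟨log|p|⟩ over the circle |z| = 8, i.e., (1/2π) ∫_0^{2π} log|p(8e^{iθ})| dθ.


Zeros: -6, 2; r = 8.
Inside |z| < r: -6, 2. Outside (|z| ≥ r): ∅.
p(0) = -12, so log|p(0)| = log(12) = 2.4849.
Apply Jensen: I(r) = log|p(0)| + Σ_k log(r/|z_k|), summed over zeros inside |z| < r.
  log(r/|z_k|) for z_k = 2: log(8/2) = 1.3863
  log(r/|z_k|) for z_k = -6: log(8/6) = 0.2877
Sum over inside zeros: 1.6740.
I(r) = log|p(0)| + (inside sum) = 2.4849 + 1.6740 = 4.1589.
Closed form (all zeros inside, monic): I(r) = n·log(r) = 2·log(8) = 4.1589. ✓

I(r) ≈ 4.1589.


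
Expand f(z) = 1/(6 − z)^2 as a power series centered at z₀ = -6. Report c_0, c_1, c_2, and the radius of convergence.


Let w = z − z₀, so z = z₀ + w.
Then 6 − z = 6 − (z₀ + w) = (6 − z₀) − w = 12 − w.
f(z) = 1/(12 − w)^2 = (1/(12)^2) · (1 − w/(12))^{−2}.
By the binomial series (1−u)^{−2} = Σ_{n≥0} C(n+1, 1) u^n for |u|<1, with u = w/(12):
  c_n = C(n+1, 1) / (12)^(n+2).
  c_0 = 1/(12)^2 = 1/144.
  c_1 = 2/(12)^3 = 1/864.
  c_2 = 3/(12)^4 = 1/6912.
The series is valid for |w/d| < 1, i.e. |z − z₀| < |d|.
Radius of convergence: R = |6 − z₀| = |12| = 12 (distance from z₀ to the singularity z = 6).

c_0 = 1/144, c_1 = 1/864, c_2 = 1/6912; R = 12.


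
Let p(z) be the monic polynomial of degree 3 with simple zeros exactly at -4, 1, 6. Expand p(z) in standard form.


The polynomial is p(z) = ∏_{α ∈ S} (z − α), where S = {-4, 1, 6}.
Expanding the product yields: p(z) = z^3 -3·z^2 -22·z + 24.
The resulting polynomial has degree 3 and real coefficients as required.

p(z) = z^3 -3·z^2 -22·z + 24.


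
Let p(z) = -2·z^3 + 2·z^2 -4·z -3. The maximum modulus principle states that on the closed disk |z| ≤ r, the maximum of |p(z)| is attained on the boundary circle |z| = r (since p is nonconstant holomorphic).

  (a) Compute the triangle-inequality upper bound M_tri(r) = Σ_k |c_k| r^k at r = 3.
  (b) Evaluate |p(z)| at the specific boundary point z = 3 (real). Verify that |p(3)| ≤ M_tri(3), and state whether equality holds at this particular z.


Coefficients: c_0 = -3, c_1 = -4, c_2 = 2, c_3 = -2. Radius r = 3.
Part (a). Triangle bound: M_tri(r) = Σ_k |c_k| r^k
  = |-3|·3^0 + |-4|·3^1 + |2|·3^2 + |-2|·3^3
  = 3 + 12 + 18 + 54 = 87.
This bounds M(r) := max_{|z|=r} |p(z)| from above; equality holds iff all terms c_k z^k can be made to align in phase at a single z on |z|=r.
Part (b). At z = 3 (real, on the circle |z| = r):
  p(3) = (-3)·3^0 + (-4)·3^1 + (2)·3^2 + (-2)·3^3 = -51.
  |p(3)| = 51.
Check: |p(3)| = 51 ≤ 87 = M_tri(3). ✓ Equality does not hold at z = 3 (the coefficients have mixed signs, so the terms do not all align in phase there).

M_tri(3) = 87; |p(3)| = 51; equality at z=3: no.


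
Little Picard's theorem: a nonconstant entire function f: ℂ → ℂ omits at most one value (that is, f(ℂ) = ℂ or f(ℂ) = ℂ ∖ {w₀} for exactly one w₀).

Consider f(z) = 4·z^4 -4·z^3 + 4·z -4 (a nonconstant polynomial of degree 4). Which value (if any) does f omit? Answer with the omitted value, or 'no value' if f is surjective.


Little Picard bounds the complement of f(ℂ) to at most one point.
For every w ∈ ℂ, the equation p(z) − w = 0 is a nonconstant polynomial in z and hence has at least one root by the fundamental theorem of algebra. So p is surjective onto ℂ, omitting no value.

Omitted value: no value.


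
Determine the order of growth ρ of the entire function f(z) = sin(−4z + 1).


sin(w) is a linear combination of e^{iw} and e^{−iw} (or e^w, e^{−w} in the hyperbolic case), so |sin(w)| ≤ e^{|w|}. With w = −4z + 1, |w| ≤ 4|z| + 1 = 4r + 1 on |z| = r, giving M(r) ≤ e^{4r + 1}, so ρ ≤ 1. On a suitable ray (z = it for sin/cos; z = t for sinh/cosh, t real → ∞), |sin(−4z + 1)| grows like e^{4|t|}/2, so ρ ≥ 1. Hence ρ = 1.
Therefore ρ = 1.

Order ρ = 1.


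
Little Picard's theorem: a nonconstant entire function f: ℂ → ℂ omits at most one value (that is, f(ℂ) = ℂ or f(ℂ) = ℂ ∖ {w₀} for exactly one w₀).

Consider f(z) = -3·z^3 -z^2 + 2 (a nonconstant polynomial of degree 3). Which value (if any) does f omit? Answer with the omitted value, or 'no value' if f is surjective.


Little Picard bounds the complement of f(ℂ) to at most one point.
For every w ∈ ℂ, the equation p(z) − w = 0 is a nonconstant polynomial in z and hence has at least one root by the fundamental theorem of algebra. So p is surjective onto ℂ, omitting no value.

Omitted value: no value.


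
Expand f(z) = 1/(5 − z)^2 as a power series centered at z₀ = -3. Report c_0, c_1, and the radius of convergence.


Let w = z − z₀, so z = z₀ + w.
Then 5 − z = 5 − (z₀ + w) = (5 − z₀) − w = 8 − w.
f(z) = 1/(8 − w)^2 = (1/(8)^2) · (1 − w/(8))^{−2}.
By the binomial series (1−u)^{−2} = Σ_{n≥0} C(n+1, 1) u^n for |u|<1, with u = w/(8):
  c_n = C(n+1, 1) / (8)^(n+2).
  c_0 = 1/(8)^2 = 1/64.
  c_1 = 2/(8)^3 = 1/256.
The series is valid for |w/d| < 1, i.e. |z − z₀| < |d|.
Radius of convergence: R = |5 − z₀| = |8| = 8 (distance from z₀ to the singularity z = 5).

c_0 = 1/64, c_1 = 1/256; R = 8.


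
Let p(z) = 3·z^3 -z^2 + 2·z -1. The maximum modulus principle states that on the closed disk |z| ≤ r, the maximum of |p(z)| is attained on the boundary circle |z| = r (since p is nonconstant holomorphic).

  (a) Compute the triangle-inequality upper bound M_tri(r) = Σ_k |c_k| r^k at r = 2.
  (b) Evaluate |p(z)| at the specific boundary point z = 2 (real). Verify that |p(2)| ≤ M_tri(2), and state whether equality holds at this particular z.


Coefficients: c_0 = -1, c_1 = 2, c_2 = -1, c_3 = 3. Radius r = 2.
Part (a). Triangle bound: M_tri(r) = Σ_k |c_k| r^k
  = |-1|·2^0 + |2|·2^1 + |-1|·2^2 + |3|·2^3
  = 1 + 4 + 4 + 24 = 33.
This bounds M(r) := max_{|z|=r} |p(z)| from above; equality holds iff all terms c_k z^k can be made to align in phase at a single z on |z|=r.
Part (b). At z = 2 (real, on the circle |z| = r):
  p(2) = (-1)·2^0 + (2)·2^1 + (-1)·2^2 + (3)·2^3 = 23.
  |p(2)| = 23.
Check: |p(2)| = 23 ≤ 33 = M_tri(2). ✓ Equality does not hold at z = 2 (the coefficients have mixed signs, so the terms do not all align in phase there).

M_tri(2) = 33; |p(2)| = 23; equality at z=2: no.


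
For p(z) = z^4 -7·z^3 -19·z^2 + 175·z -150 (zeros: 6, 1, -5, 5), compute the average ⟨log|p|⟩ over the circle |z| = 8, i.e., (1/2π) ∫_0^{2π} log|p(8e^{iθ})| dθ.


Zeros: -5, 1, 5, 6; r = 8.
Inside |z| < r: -5, 1, 5, 6. Outside (|z| ≥ r): ∅.
p(0) = -150, so log|p(0)| = log(150) = 5.0106.
Apply Jensen: I(r) = log|p(0)| + Σ_k log(r/|z_k|), summed over zeros inside |z| < r.
  log(r/|z_k|) for z_k = 6: log(8/6) = 0.2877
  log(r/|z_k|) for z_k = 1: log(8/1) = 2.0794
  log(r/|z_k|) for z_k = -5: log(8/5) = 0.4700
  log(r/|z_k|) for z_k = 5: log(8/5) = 0.4700
Sum over inside zeros: 3.3071.
I(r) = log|p(0)| + (inside sum) = 5.0106 + 3.3071 = 8.3178.
Closed form (all zeros inside, monic): I(r) = n·log(r) = 4·log(8) = 8.3178. ✓

I(r) ≈ 8.3178.


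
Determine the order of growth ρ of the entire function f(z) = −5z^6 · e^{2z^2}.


M(r) = max_{|z|=r} |-5|·|z|^6·|e^{2z^2}| = 5·r^6 · e^{2r^2} (the factors attain their maxima compatibly on |z|=r). Then log M(r) = log 5 + 6·log r + 2r^2, dominated by the last term, so log log M(r) ~ 2·log r. The polynomial factor -5z^6 contributes only a log r term and does not affect the order. ρ = 2.
Therefore ρ = 2.

Order ρ = 2.


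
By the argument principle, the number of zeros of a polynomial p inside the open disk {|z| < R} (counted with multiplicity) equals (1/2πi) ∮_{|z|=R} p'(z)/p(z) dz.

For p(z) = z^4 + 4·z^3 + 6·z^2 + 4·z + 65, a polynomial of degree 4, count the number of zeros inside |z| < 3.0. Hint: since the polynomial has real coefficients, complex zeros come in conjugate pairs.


The zeros of p are: (1 + 2i), (1 - 2i), (-3 + 2i), (-3 - 2i).
Their magnitudes are: 2.236, 2.236, 3.606, 3.606.
Zeros with |z| < R = 3.0: (1 + 2i), (1 - 2i).
Count = 2.
By the argument principle, (1/2πi) ∮_{|z|=R} p'(z)/p(z) dz equals exactly this count.

Number of zeros inside |z| < 3.0: 2.


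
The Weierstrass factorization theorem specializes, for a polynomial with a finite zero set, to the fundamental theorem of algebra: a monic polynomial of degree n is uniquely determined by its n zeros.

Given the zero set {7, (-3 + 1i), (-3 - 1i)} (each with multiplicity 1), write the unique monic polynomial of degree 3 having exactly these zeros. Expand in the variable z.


The polynomial is p(z) = ∏_{α ∈ S} (z − α), where S = {7, (-3 + 1i), (-3 - 1i)}.
Expanding the product yields: p(z) = z^3 -z^2 -32·z -70.
Note conjugate pairs combine to real quadratics: (z − (-3+1i))(z − (-3−1i)) = z² + 6z + 10.
The resulting polynomial has degree 3 and real coefficients as required.

p(z) = z^3 -z^2 -32·z -70.


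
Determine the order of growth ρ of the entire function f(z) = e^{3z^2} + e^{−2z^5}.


Each summand is entire of order 2 and 5 respectively (as in the single-exponential case). The order of a sum is at most the max of the orders, so ρ ≤ 5. For the lower bound: on |z|=r choose arg z so that -2z^5 is real positive; then |e^{-2z^5}| = e^{2r^5} while |e^{3z^2}| ≤ e^{3r^2} = o(e^{2r^5}). So |f| ≥ e^{2r^5}(1 − o(1)) and ρ ≥ 5. Hence ρ = max(2, 5) = 5.
Therefore ρ = 5.

Order ρ = 5.


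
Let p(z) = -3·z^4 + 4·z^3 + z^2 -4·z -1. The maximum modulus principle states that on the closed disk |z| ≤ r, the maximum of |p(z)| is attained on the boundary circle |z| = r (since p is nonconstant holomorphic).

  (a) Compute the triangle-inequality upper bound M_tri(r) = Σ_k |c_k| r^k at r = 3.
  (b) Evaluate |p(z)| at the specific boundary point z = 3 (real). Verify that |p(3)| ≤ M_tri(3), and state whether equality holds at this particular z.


Coefficients: c_0 = -1, c_1 = -4, c_2 = 1, c_3 = 4, c_4 = -3. Radius r = 3.
Part (a). Triangle bound: M_tri(r) = Σ_k |c_k| r^k
  = |-1|·3^0 + |-4|·3^1 + |1|·3^2 + |4|·3^3 + |-3|·3^4
  = 1 + 12 + 9 + 108 + 243 = 373.
This bounds M(r) := max_{|z|=r} |p(z)| from above; equality holds iff all terms c_k z^k can be made to align in phase at a single z on |z|=r.
Part (b). At z = 3 (real, on the circle |z| = r):
  p(3) = (-1)·3^0 + (-4)·3^1 + (1)·3^2 + (4)·3^3 + (-3)·3^4 = -139.
  |p(3)| = 139.
Check: |p(3)| = 139 ≤ 373 = M_tri(3). ✓ Equality does not hold at z = 3 (the coefficients have mixed signs, so the terms do not all align in phase there).

M_tri(3) = 373; |p(3)| = 139; equality at z=3: no.


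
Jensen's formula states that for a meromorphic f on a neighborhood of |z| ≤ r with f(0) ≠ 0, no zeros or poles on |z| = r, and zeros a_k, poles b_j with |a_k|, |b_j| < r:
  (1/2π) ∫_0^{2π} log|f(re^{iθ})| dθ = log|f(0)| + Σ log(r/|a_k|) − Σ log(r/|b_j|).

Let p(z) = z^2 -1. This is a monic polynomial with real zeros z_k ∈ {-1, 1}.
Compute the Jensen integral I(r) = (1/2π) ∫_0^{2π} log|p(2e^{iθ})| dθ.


Zeros: -1, 1; r = 2.
Inside |z| < r: -1, 1. Outside (|z| ≥ r): ∅.
p(0) = -1, so log|p(0)| = log(1) = 0.0000.
Apply Jensen: I(r) = log|p(0)| + Σ_k log(r/|z_k|), summed over zeros inside |z| < r.
  log(r/|z_k|) for z_k = -1: log(2/1) = 0.6931
  log(r/|z_k|) for z_k = 1: log(2/1) = 0.6931
Sum over inside zeros: 1.3863.
I(r) = log|p(0)| + (inside sum) = 0.0000 + 1.3863 = 1.3863.
Closed form (all zeros inside, monic): I(r) = n·log(r) = 2·log(2) = 1.3863. ✓

I(r) ≈ 1.3863.


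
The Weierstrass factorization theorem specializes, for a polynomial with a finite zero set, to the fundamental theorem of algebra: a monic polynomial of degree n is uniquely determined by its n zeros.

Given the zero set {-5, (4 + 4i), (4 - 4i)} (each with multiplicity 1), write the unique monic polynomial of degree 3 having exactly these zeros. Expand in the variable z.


The polynomial is p(z) = ∏_{α ∈ S} (z − α), where S = {-5, (4 + 4i), (4 - 4i)}.
Expanding the product yields: p(z) = z^3 -3·z^2 -8·z + 160.
Note conjugate pairs combine to real quadratics: (z − (4+4i))(z − (4−4i)) = z² − 8z + 32.
The resulting polynomial has degree 3 and real coefficients as required.

p(z) = z^3 -3·z^2 -8·z + 160.


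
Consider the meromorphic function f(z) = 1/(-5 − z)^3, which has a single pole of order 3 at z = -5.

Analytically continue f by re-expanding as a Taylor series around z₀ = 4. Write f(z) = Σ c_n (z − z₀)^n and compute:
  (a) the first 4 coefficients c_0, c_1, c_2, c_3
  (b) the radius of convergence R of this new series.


Let w = z − z₀, so z = z₀ + w.
Then -5 − z = -5 − (z₀ + w) = (-5 − z₀) − w = -9 − w.
f(z) = 1/(-9 − w)^3 = (1/(-9)^3) · (1 − w/(-9))^{−3}.
By the binomial series (1−u)^{−3} = Σ_{n≥0} C(n+2, 2) u^n for |u|<1, with u = w/(-9):
  c_n = C(n+2, 2) / (-9)^(n+3).
  c_0 = 1/(-9)^3 = -1/729.
  c_1 = 3/(-9)^4 = 1/2187.
  c_2 = 6/(-9)^5 = -2/19683.
  c_3 = 10/(-9)^6 = 10/531441.
The series is valid for |w/d| < 1, i.e. |z − z₀| < |d|.
Radius of convergence: R = |-5 − z₀| = |-9| = 9 (distance from z₀ to the singularity z = -5).

c_0 = -1/729, c_1 = 1/2187, c_2 = -2/19683, c_3 = 10/531441; R = 9.


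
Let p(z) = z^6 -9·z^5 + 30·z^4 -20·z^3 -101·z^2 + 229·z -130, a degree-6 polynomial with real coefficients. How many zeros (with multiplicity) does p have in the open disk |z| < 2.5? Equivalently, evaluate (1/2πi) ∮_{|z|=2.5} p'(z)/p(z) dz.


The zeros of p are: (3 + 2i), (3 - 2i), (2 + 1i), (2 - 1i), 1, -2.
Their magnitudes are: 3.606, 3.606, 2.236, 2.236, 1, 2.
Zeros with |z| < R = 2.5: (2 + 1i), (2 - 1i), 1, -2.
Count = 4.
By the argument principle, (1/2πi) ∮_{|z|=R} p'(z)/p(z) dz equals exactly this count.

Number of zeros inside |z| < 2.5: 4.


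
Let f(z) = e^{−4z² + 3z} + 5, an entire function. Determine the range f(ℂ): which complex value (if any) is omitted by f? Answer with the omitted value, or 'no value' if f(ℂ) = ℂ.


Little Picard bounds the complement of f(ℂ) to at most one point.
The exponent g(z) = −4z² + 3z is a nonconstant polynomial, hence surjective onto ℂ. So e^{g(z)} takes every value in {e^w : w ∈ ℂ} = ℂ ∖ {0}. Adding 5 shifts the range to ℂ ∖ {5}. f omits exactly 5.

Omitted value: 5.


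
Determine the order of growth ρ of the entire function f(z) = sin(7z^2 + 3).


Write sin(w) = (e^{iw} ± e^{−iw})/(2 or 2i), so |sin(w)| ≤ e^{|w|}. With w = 7z^2 + 3, |w| ≤ 7r^2 + 3 on |z|=r, giving M(r) ≤ e^{7r^2 + 3} and ρ ≤ 2. For the lower bound, choose z on |z|=r with 7z^2 purely imaginary of modulus 7r^2; then |sin(7z^2 + 3)| grows like e^{7r^2}/2, so ρ ≥ 2. Hence ρ = 2.
Therefore ρ = 2.

Order ρ = 2.


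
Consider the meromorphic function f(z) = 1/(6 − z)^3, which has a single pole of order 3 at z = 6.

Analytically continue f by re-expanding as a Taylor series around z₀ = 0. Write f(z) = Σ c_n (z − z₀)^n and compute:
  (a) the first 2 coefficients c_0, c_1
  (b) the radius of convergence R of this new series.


Let w = z − z₀, so z = z₀ + w.
Then 6 − z = 6 − (z₀ + w) = (6 − z₀) − w = 6 − w.
f(z) = 1/(6 − w)^3 = (1/(6)^3) · (1 − w/(6))^{−3}.
By the binomial series (1−u)^{−3} = Σ_{n≥0} C(n+2, 2) u^n for |u|<1, with u = w/(6):
  c_n = C(n+2, 2) / (6)^(n+3).
  c_0 = 1/(6)^3 = 1/216.
  c_1 = 3/(6)^4 = 1/432.
The series is valid for |w/d| < 1, i.e. |z − z₀| < |d|.
Radius of convergence: R = |6 − z₀| = |6| = 6 (distance from z₀ to the singularity z = 6).

c_0 = 1/216, c_1 = 1/432; R = 6.


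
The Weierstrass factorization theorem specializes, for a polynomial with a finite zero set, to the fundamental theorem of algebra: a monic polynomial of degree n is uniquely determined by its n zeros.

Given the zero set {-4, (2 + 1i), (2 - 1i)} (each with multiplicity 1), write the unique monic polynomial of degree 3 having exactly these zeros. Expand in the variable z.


The polynomial is p(z) = ∏_{α ∈ S} (z − α), where S = {-4, (2 + 1i), (2 - 1i)}.
Expanding the product yields: p(z) = z^3 -11·z + 20.
Note conjugate pairs combine to real quadratics: (z − (2+1i))(z − (2−1i)) = z² − 4z + 5.
The resulting polynomial has degree 3 and real coefficients as required.

p(z) = z^3 -11·z + 20.


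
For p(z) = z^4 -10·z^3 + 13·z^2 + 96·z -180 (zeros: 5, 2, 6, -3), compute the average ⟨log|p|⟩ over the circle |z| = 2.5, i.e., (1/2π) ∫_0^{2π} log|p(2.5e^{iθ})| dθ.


Zeros: -3, 2, 5, 6; r = 2.5.
Inside |z| < r: 2. Outside (|z| ≥ r): -3, 5, 6.
p(0) = -180, so log|p(0)| = log(180) = 5.1930.
Apply Jensen: I(r) = log|p(0)| + Σ_k log(r/|z_k|), summed over zeros inside |z| < r.
  log(r/|z_k|) for z_k = 2: log(2.5/2) = 0.2231
  Outside zeros (-3, 5, 6) contribute nothing to the Jensen sum.
Sum over inside zeros: 0.2231.
I(r) = log|p(0)| + (inside sum) = 5.1930 + 0.2231 = 5.4161.
Note: since some zeros are outside |z| ≤ r, the simplified n·log(r) form does NOT apply — only the inside zeros contribute.

I(r) ≈ 5.4161.


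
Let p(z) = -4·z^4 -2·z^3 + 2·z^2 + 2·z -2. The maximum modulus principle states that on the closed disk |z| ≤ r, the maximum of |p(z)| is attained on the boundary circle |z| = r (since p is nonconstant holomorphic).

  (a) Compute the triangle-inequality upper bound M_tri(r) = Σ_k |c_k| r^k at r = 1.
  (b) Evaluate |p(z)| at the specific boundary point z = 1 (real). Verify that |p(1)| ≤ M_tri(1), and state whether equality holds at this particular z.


Coefficients: c_0 = -2, c_1 = 2, c_2 = 2, c_3 = -2, c_4 = -4. Radius r = 1.
Part (a). Triangle bound: M_tri(r) = Σ_k |c_k| r^k
  = |-2|·1^0 + |2|·1^1 + |2|·1^2 + |-2|·1^3 + |-4|·1^4
  = 2 + 2 + 2 + 2 + 4 = 12.
This bounds M(r) := max_{|z|=r} |p(z)| from above; equality holds iff all terms c_k z^k can be made to align in phase at a single z on |z|=r.
Part (b). At z = 1 (real, on the circle |z| = r):
  p(1) = (-2)·1^0 + (2)·1^1 + (2)·1^2 + (-2)·1^3 + (-4)·1^4 = -4.
  |p(1)| = 4.
Check: |p(1)| = 4 ≤ 12 = M_tri(1). ✓ Equality does not hold at z = 1 (the coefficients have mixed signs, so the terms do not all align in phase there).

M_tri(1) = 12; |p(1)| = 4; equality at z=1: no.


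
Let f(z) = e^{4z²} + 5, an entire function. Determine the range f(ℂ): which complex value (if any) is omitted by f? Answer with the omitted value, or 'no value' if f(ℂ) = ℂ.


Little Picard bounds the complement of f(ℂ) to at most one point.
The exponent g(z) = 4z² is a nonconstant polynomial, hence surjective onto ℂ. So e^{g(z)} takes every value in {e^w : w ∈ ℂ} = ℂ ∖ {0}. Adding 5 shifts the range to ℂ ∖ {5}. f omits exactly 5.

Omitted value: 5.


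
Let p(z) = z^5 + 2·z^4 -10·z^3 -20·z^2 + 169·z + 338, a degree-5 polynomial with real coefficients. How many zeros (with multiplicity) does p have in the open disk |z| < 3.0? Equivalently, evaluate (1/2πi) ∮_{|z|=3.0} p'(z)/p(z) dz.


The zeros of p are: (-3 + 2i), (-3 - 2i), -2, (3 + 2i), (3 - 2i).
Their magnitudes are: 3.606, 3.606, 2, 3.606, 3.606.
Zeros with |z| < R = 3.0: -2.
Count = 1.
By the argument principle, (1/2πi) ∮_{|z|=R} p'(z)/p(z) dz equals exactly this count.

Number of zeros inside |z| < 3.0: 1.


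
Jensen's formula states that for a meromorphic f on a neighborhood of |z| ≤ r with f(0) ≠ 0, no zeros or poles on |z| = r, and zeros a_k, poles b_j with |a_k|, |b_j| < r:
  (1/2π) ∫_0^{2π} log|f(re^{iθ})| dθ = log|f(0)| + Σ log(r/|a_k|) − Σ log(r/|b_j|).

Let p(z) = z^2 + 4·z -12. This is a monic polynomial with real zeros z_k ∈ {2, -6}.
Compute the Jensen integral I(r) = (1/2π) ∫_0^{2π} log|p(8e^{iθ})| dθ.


Zeros: -6, 2; r = 8.
Inside |z| < r: -6, 2. Outside (|z| ≥ r): ∅.
p(0) = -12, so log|p(0)| = log(12) = 2.4849.
Apply Jensen: I(r) = log|p(0)| + Σ_k log(r/|z_k|), summed over zeros inside |z| < r.
  log(r/|z_k|) for z_k = 2: log(8/2) = 1.3863
  log(r/|z_k|) for z_k = -6: log(8/6) = 0.2877
Sum over inside zeros: 1.6740.
I(r) = log|p(0)| + (inside sum) = 2.4849 + 1.6740 = 4.1589.
Closed form (all zeros inside, monic): I(r) = n·log(r) = 2·log(8) = 4.1589. ✓

I(r) ≈ 4.1589.


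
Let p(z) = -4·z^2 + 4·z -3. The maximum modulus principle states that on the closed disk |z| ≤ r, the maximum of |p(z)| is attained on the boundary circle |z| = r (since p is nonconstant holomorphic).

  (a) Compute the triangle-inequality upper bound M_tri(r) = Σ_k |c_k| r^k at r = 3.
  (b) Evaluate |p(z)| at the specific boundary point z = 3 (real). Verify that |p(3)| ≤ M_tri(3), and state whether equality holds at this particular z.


Coefficients: c_0 = -3, c_1 = 4, c_2 = -4. Radius r = 3.
Part (a). Triangle bound: M_tri(r) = Σ_k |c_k| r^k
  = |-3|·3^0 + |4|·3^1 + |-4|·3^2
  = 3 + 12 + 36 = 51.
This bounds M(r) := max_{|z|=r} |p(z)| from above; equality holds iff all terms c_k z^k can be made to align in phase at a single z on |z|=r.
Part (b). At z = 3 (real, on the circle |z| = r):
  p(3) = (-3)·3^0 + (4)·3^1 + (-4)·3^2 = -27.
  |p(3)| = 27.
Check: |p(3)| = 27 ≤ 51 = M_tri(3). ✓ Equality does not hold at z = 3 (the coefficients have mixed signs, so the terms do not all align in phase there).

M_tri(3) = 51; |p(3)| = 27; equality at z=3: no.


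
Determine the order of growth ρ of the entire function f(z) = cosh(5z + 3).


cosh(w) is a linear combination of e^{iw} and e^{−iw} (or e^w, e^{−w} in the hyperbolic case), so |cosh(w)| ≤ e^{|w|}. With w = 5z + 3, |w| ≤ 5|z| + 3 = 5r + 3 on |z| = r, giving M(r) ≤ e^{5r + 3}, so ρ ≤ 1. On a suitable ray (z = it for sin/cos; z = t for sinh/cosh, t real → ∞), |cosh(5z + 3)| grows like e^{5|t|}/2, so ρ ≥ 1. Hence ρ = 1.
Therefore ρ = 1.

Order ρ = 1.


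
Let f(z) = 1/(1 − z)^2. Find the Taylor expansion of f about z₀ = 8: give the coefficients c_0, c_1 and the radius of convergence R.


Let w = z − z₀, so z = z₀ + w.
Then 1 − z = 1 − (z₀ + w) = (1 − z₀) − w = -7 − w.
f(z) = 1/(-7 − w)^2 = (1/(-7)^2) · (1 − w/(-7))^{−2}.
By the binomial series (1−u)^{−2} = Σ_{n≥0} C(n+1, 1) u^n for |u|<1, with u = w/(-7):
  c_n = C(n+1, 1) / (-7)^(n+2).
  c_0 = 1/(-7)^2 = 1/49.
  c_1 = 2/(-7)^3 = -2/343.
The series is valid for |w/d| < 1, i.e. |z − z₀| < |d|.
Radius of convergence: R = |1 − z₀| = |-7| = 7 (distance from z₀ to the singularity z = 1).

c_0 = 1/49, c_1 = -2/343; R = 7.
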